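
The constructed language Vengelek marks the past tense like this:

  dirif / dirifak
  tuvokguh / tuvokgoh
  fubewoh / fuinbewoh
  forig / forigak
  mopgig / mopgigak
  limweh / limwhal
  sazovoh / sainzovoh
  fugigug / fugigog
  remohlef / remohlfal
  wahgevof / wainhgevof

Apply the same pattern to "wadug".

wadog

tuvokguh and limweh both end in -h yet inflect differently (tuvokgoh, limwhal), so the final letter is not what conditions the rule; the last vowel is.
"wadug" has last vowel 'u'. The stems whose last vowel is 'u' (tuvokguh → tuvokgoh, fugigug → fugigog) change the last vowel to 'o'.
The other patterns: stems whose last vowel is 'e' delete the last vowel and add -al; stems whose last vowel is 'o' insert -in- after the first vowel; stems whose last vowel is 'i' add -ak.
So wadug → wadog.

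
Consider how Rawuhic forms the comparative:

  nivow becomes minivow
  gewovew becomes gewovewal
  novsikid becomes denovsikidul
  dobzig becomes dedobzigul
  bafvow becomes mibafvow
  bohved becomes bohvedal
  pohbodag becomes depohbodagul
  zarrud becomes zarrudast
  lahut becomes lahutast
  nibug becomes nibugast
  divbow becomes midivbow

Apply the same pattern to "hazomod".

divbow and gewovew both end in -w yet inflect differently (midivbow, gewovewal), so the final letter is not what conditions the rule; the last vowel is.
"hazomod" has last vowel 'o'. The stems whose last vowel is 'o' (divbow → midivbow, nivow → minivow, bafvow → mibafvow) add the prefix mi-.
The other patterns: stems whose last vowel is 'e' add -al; stems whose last vowel is 'u' add -ast; stems whose last vowel is 'a' or 'i' add de- … -ul around the stem.
So hazomod → mihazomod.

mihazomod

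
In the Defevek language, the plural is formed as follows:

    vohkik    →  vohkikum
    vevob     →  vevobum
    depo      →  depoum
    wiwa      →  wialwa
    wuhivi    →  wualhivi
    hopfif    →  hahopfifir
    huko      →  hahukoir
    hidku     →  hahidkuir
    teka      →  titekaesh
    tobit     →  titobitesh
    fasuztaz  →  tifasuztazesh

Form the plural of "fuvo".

tifuvoesh

depo and huko both end in -o yet inflect differently (depoum, hahukoir), so the final letter is not what conditions the rule; the first letter is.
"fuvo" begins with f-. The one such stem in the data (fasuztaz → tifasuztazesh) adds ti- … -esh around the stem, so the same rule applies.
The other patterns: stems beginning with d- or v- add -um; stems beginning with w- insert -al- after the first vowel; stems beginning with h- add ha- … -ir around the stem.
So fuvo → tifuvoesh.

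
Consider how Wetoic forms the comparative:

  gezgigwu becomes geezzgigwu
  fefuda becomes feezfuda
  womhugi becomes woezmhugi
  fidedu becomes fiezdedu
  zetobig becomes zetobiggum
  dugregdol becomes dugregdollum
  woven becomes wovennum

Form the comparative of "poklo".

poezklo

"poklo" ends in a vowel. The stems ending in a vowel (gezgigwu → geezzgigwu, fefuda → feezfuda, womhugi → woezmhugi) insert -ez- after the first vowel.
The other pattern: stems ending in a consonant double the final consonant and add -um.
So poklo → poezklo.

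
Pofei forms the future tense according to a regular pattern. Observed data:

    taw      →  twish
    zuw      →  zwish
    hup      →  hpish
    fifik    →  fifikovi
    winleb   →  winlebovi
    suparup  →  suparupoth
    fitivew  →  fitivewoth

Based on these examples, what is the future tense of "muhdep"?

hup and suparup both end in -p yet inflect differently (hpish, suparupoth), so the final letter is not what conditions the rule; the number of vowels is.
"muhdep" has 2 vowels. The stems with 2 vowels (fifik → fifikovi, winleb → winlebovi) add -ovi.
So muhdep → muhdepovi.

muhdepovi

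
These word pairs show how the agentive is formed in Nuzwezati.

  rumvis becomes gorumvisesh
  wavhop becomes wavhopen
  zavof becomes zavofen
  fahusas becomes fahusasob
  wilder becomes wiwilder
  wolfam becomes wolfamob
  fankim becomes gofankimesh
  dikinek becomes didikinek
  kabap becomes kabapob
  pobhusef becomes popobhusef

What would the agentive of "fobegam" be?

wavhop and kabap both end in -p yet inflect differently (wavhopen, kabapob), so the final letter is not what conditions the rule; the last vowel is.
"fobegam" has last vowel 'a'. The stems whose last vowel is 'a' (wolfam → wolfamob, fahusas → fahusasob, kabap → kabapob) add -ob.
So fobegam → fobegamob.

fobegamob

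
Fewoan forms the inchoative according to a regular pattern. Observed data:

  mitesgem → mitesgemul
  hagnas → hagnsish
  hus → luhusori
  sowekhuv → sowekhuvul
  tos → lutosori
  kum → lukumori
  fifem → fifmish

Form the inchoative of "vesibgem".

vesibgemul

kum and fifem both end in -m yet inflect differently (lukumori, fifmish), so the final letter is not what conditions the rule; the number of vowels is.
"vesibgem" has 3 vowels. The stems with 3 vowels (mitesgem → mitesgemul, sowekhuv → sowekhuvul) add -ul.
The other patterns: stems with 1 vowel add lu- … -ori around the stem; stems with 2 vowels delete the last vowel and add -ish.
So vesibgem → vesibgemul.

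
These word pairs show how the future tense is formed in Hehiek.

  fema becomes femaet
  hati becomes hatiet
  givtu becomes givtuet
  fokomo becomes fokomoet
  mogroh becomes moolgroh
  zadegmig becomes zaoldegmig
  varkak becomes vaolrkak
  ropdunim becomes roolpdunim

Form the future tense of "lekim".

fokomo and mogroh both have last vowel 'o' yet inflect differently (fokomoet, moolgroh), so the last vowel is not what conditions the rule; whether the stem ends in a vowel or a consonant is.
"lekim" ends in a consonant. The stems ending in a consonant (mogroh → moolgroh, zadegmig → zaoldegmig, varkak → vaolrkak) insert -ol- after the first vowel.
The other pattern: stems ending in a vowel add -et.
So lekim → leolkim.

leolkim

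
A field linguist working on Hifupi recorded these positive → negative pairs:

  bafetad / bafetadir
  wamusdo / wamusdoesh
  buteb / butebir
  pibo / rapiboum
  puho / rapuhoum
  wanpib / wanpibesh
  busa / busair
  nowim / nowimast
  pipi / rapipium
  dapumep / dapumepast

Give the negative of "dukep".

"dukep" begins with d-. The one such stem in the data (dapumep → dapumepast) adds -ast, so the same rule applies.
The other patterns: stems beginning with b- add -ir; stems beginning with p- add ra- … -um around the stem; stems beginning with w- add -esh.
So dukep → dukepast.

dukepast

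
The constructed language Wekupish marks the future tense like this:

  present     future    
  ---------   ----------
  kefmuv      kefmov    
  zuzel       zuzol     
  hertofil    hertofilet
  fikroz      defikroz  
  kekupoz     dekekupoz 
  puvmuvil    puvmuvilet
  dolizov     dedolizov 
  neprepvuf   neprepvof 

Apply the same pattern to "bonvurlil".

bonvurlilet

"bonvurlil" has last vowel 'i'. The stems whose last vowel is 'i' (hertofil → hertofilet, puvmuvil → puvmuvilet) add -et.
The other patterns: stems whose last vowel is 'o' add the prefix de-; stems whose last vowel is 'e' or 'u' change the last vowel to 'o'.
So bonvurlil → bonvurlilet.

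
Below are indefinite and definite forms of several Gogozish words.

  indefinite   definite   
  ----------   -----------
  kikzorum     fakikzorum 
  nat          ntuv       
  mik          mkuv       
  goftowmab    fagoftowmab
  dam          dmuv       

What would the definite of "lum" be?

lmuv

"lum" has 1 vowel. The stems with 1 vowel (mik → mkuv, nat → ntuv, dam → dmuv) delete the last vowel and add -uv.
So lum → lmuv.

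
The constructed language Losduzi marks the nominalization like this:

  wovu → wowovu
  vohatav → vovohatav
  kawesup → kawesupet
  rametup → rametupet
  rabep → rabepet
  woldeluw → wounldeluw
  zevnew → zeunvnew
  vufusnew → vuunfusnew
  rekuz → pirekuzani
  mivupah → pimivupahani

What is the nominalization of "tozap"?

"tozap" ends in -p. The stems ending in -p (kawesup → kawesupet, rametup → rametupet, rabep → rabepet) add -et.
So tozap → tozapet.

tozapet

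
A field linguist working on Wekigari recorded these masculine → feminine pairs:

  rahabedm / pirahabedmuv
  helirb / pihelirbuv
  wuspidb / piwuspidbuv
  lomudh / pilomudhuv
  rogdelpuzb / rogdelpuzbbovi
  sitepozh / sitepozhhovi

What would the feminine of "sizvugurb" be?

helirb and rogdelpuzb both end in -b yet inflect differently (pihelirbuv, rogdelpuzbbovi), so the final letter is not what conditions the rule; the second-to-last letter is.
"sizvugurb" has second-to-last letter 'r'. The one such stem in the data (helirb → pihelirbuv) adds pi- … -uv around the stem, so the same rule applies.
The other pattern: stems whose second-to-last letter is 'z' double the final consonant and add -ovi.
So sizvugurb → pisizvugurbuv.

pisizvugurbuv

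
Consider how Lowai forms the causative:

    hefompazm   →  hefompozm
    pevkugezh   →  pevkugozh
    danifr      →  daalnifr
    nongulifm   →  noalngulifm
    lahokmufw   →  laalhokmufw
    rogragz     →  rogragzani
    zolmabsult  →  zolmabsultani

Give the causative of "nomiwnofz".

noalmiwnofz

hefompazm and nongulifm both end in -m yet inflect differently (hefompozm, noalngulifm), so the final letter is not what conditions the rule; the second-to-last letter is.
"nomiwnofz" has second-to-last letter 'f'. The stems whose second-to-last letter is 'f' (danifr → daalnifr, nongulifm → noalngulifm, lahokmufw → laalhokmufw) insert -al- after the first vowel.
The other patterns: stems whose second-to-last letter is 'z' change the last vowel to 'o'; stems whose second-to-last letter is 'g' or 'l' add -ani.
So nomiwnofz → noalmiwnofz.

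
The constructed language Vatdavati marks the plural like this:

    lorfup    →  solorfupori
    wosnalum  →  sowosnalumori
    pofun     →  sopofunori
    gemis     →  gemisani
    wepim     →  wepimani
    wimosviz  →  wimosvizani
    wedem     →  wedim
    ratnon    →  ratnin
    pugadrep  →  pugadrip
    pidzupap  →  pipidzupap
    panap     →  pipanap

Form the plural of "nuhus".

sonuhusori

wosnalum and wepim both end in -m yet inflect differently (sowosnalumori, wepimani), so the final letter is not what conditions the rule; the last vowel is.
"nuhus" has last vowel 'u'. The stems whose last vowel is 'u' (lorfup → solorfupori, wosnalum → sowosnalumori, pofun → sopofunori) add so- … -ori around the stem.
So nuhus → sonuhusori.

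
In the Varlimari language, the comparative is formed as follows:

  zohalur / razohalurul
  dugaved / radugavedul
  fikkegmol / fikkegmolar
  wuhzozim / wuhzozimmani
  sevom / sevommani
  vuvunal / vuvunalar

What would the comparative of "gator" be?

ragatorul

"gator" ends in -r. The one such stem in the data (zohalur → razohalurul) adds ra- … -ul around the stem, so the same rule applies.
So gator → ragatorul.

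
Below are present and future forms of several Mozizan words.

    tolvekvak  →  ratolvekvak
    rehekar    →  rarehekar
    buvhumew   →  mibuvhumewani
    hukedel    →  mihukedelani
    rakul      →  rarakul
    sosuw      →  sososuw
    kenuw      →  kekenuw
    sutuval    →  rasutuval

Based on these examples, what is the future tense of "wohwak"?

sosuw and buvhumew both end in -w yet inflect differently (sososuw, mibuvhumewani), so the final letter is not what conditions the rule; the last vowel is.
"wohwak" has last vowel 'a'. The stems whose last vowel is 'a' (sutuval → rasutuval, rehekar → rarehekar, tolvekvak → ratolvekvak) add the prefix ra-.
The other patterns: stems whose last vowel is 'u' repeat the first consonant+vowel as a prefix; stems whose last vowel is 'e' add mi- … -ani around the stem.
So wohwak → rawohwak.

rawohwak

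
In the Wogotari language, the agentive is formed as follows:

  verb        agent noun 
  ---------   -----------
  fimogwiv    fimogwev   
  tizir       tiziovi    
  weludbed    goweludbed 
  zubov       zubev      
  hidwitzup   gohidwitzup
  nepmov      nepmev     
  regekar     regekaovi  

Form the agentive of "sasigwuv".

sasigwev

fimogwiv and tizir both have last vowel 'i' yet inflect differently (fimogwev, tiziovi), so the last vowel is not what conditions the rule; the final letter is.
"sasigwuv" ends in -v. The stems ending in -v (zubov → zubev, nepmov → nepmev, fimogwiv → fimogwev) change the last vowel to 'e'.
So sasigwuv → sasigwev.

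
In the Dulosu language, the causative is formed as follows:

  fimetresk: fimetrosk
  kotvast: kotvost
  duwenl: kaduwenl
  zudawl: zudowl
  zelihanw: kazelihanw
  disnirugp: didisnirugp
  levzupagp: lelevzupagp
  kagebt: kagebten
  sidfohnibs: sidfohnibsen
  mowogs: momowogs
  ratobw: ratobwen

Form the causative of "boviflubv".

boviflubven

zelihanw and ratobw both end in -w yet inflect differently (kazelihanw, ratobwen), so the final letter is not what conditions the rule; the second-to-last letter is.
"boviflubv" has second-to-last letter 'b'. The stems whose second-to-last letter is 'b' (sidfohnibs → sidfohnibsen, ratobw → ratobwen, kagebt → kagebten) add -en.
So boviflubv → boviflubven.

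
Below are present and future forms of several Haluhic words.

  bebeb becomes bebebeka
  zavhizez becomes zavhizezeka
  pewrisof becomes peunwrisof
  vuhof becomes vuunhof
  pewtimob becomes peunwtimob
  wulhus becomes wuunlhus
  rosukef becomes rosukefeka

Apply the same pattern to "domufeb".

domufebeka

"domufeb" has last vowel 'e'. The stems whose last vowel is 'e' (zavhizez → zavhizezeka, bebeb → bebebeka, rosukef → rosukefeka) add -eka.
The other pattern: stems whose last vowel is 'o' or 'u' insert -un- after the first vowel.
So domufeb → domufebeka.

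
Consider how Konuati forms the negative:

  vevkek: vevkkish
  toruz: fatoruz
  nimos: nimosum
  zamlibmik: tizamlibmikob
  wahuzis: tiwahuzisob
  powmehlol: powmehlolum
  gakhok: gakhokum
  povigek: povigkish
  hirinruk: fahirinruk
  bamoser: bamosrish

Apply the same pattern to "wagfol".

hirinruk and povigek both end in -k yet inflect differently (fahirinruk, povigkish), so the final letter is not what conditions the rule; the last vowel is.
"wagfol" has last vowel 'o'. The stems whose last vowel is 'o' (gakhok → gakhokum, nimos → nimosum, powmehlol → powmehlolum) add -um.
The other patterns: stems whose last vowel is 'u' add the prefix fa-; stems whose last vowel is 'e' delete the last vowel and add -ish; stems whose last vowel is 'i' add ti- … -ob around the stem.
So wagfol → wagfolum.

wagfolum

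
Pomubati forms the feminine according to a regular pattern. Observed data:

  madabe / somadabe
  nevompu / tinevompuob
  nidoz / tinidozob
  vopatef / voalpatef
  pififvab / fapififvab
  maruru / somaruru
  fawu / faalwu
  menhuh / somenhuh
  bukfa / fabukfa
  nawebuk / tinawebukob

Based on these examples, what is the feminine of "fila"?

fawu and maruru both end in -u yet inflect differently (faalwu, somaruru), so the final letter is not what conditions the rule; the first letter is.
"fila" begins with f-. The one such stem in the data (fawu → faalwu) inserts -al- after the first vowel (as does vopatef), so the same rule applies.
So fila → fialla.

fialla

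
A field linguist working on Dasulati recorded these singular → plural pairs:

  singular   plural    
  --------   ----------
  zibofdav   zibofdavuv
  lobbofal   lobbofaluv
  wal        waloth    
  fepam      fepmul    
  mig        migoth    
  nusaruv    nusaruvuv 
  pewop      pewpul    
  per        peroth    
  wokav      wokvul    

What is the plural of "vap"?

vapoth

wokav and zibofdav both end in -v yet inflect differently (wokvul, zibofdavuv), so the final letter is not what conditions the rule; the number of vowels is.
"vap" has 1 vowel. The stems with 1 vowel (mig → migoth, wal → waloth, per → peroth) add -oth.
The other patterns: stems with 2 vowels delete the last vowel and add -ul; stems with 3 vowels add -uv.
So vap → vapoth.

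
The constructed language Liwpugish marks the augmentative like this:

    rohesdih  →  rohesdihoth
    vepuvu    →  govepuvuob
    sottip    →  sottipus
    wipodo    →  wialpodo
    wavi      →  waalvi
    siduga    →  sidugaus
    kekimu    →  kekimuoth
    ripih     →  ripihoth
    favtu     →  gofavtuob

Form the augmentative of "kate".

vepuvu and kekimu both end in -u yet inflect differently (govepuvuob, kekimuoth), so the final letter is not what conditions the rule; the first letter is.
"kate" begins with k-. The one such stem in the data (kekimu → kekimuoth) adds -oth, so the same rule applies.
So kate → kateoth.

kateoth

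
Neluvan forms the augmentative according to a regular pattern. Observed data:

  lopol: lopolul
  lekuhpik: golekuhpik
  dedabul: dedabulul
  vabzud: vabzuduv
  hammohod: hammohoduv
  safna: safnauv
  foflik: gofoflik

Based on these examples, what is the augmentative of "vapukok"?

govapukok

"vapukok" ends in -k. The stems ending in -k (lekuhpik → golekuhpik, foflik → gofoflik) add the prefix go-.
The other patterns: stems ending in -l add -ul; stems ending in -a or -d add -uv.
So vapukok → govapukok.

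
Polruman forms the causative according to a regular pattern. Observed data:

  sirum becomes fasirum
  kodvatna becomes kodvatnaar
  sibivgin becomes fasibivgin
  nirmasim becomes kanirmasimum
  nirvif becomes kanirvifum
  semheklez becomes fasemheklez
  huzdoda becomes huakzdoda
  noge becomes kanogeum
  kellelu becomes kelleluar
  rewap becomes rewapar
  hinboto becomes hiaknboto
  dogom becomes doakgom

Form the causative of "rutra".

rutraar

nirmasim and sirum both end in -m yet inflect differently (kanirmasimum, fasirum), so the final letter is not what conditions the rule; the first letter is.
"rutra" begins with r-. The one such stem in the data (rewap → rewapar) adds -ar, so the same rule applies.
The other patterns: stems beginning with n- add ka- … -um around the stem; stems beginning with s- add the prefix fa-; stems beginning with d- or h- insert -ak- after the first vowel.
So rutra → rutraar.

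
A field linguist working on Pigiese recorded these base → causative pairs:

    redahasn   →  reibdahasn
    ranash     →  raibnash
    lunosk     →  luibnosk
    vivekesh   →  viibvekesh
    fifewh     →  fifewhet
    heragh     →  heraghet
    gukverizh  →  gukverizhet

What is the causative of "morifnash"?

ranash and fifewh both end in -h yet inflect differently (raibnash, fifewhet), so the final letter is not what conditions the rule; the second-to-last letter is.
"morifnash" has second-to-last letter 's'. The stems whose second-to-last letter is 's' (redahasn → reibdahasn, ranash → raibnash, lunosk → luibnosk) insert -ib- after the first vowel.
So morifnash → moibrifnash.

moibrifnash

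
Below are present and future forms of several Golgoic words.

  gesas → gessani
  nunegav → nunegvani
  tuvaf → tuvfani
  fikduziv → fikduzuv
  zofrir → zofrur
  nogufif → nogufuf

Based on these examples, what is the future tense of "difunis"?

difunus

"difunis" has last vowel 'i'. The stems whose last vowel is 'i' (fikduziv → fikduzuv, zofrir → zofrur, nogufif → nogufuf) change the last vowel to 'u'.
The other pattern: stems whose last vowel is 'a' delete the last vowel and add -ani.
So difunis → difunus.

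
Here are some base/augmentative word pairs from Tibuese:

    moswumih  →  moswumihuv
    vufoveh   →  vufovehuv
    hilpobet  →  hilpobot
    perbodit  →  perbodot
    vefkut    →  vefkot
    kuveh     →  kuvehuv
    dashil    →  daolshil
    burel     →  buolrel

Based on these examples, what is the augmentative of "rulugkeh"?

moswumih and perbodit both have last vowel 'i' yet inflect differently (moswumihuv, perbodot), so the last vowel is not what conditions the rule; the final letter is.
"rulugkeh" ends in -h. The stems ending in -h (vufoveh → vufovehuv, kuveh → kuvehuv, moswumih → moswumihuv) add -uv.
The other patterns: stems ending in -t change the last vowel to 'o'; stems ending in -l insert -ol- after the first vowel.
So rulugkeh → rulugkehuv.

rulugkehuv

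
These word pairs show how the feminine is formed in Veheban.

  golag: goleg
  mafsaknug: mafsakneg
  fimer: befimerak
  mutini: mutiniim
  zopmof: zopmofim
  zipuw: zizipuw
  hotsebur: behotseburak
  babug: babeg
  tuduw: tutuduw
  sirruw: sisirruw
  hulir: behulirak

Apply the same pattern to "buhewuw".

bubuhewuw

babug and hotsebur both have last vowel 'u' yet inflect differently (babeg, behotseburak), so the last vowel is not what conditions the rule; the final letter is.
"buhewuw" ends in -w. The stems ending in -w (sirruw → sisirruw, zipuw → zizipuw, tuduw → tutuduw) repeat the first consonant+vowel as a prefix.
So buhewuw → bubuhewuw.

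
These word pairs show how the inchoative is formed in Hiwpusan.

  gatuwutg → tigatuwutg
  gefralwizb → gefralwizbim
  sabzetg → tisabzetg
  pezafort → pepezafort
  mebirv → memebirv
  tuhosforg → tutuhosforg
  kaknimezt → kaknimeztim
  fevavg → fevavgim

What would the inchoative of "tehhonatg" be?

tuhosforg and gatuwutg both end in -g yet inflect differently (tutuhosforg, tigatuwutg), so the final letter is not what conditions the rule; the second-to-last letter is.
"tehhonatg" has second-to-last letter 't'. The stems whose second-to-last letter is 't' (gatuwutg → tigatuwutg, sabzetg → tisabzetg) add the prefix ti-.
So tehhonatg → titehhonatg.

titehhonatg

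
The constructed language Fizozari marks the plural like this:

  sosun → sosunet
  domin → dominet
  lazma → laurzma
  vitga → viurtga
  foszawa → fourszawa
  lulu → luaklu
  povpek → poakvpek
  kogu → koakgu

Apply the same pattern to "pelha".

sosun and lulu both have last vowel 'u' yet inflect differently (sosunet, luaklu), so the last vowel is not what conditions the rule; the final letter is.
"pelha" ends in -a. The stems ending in -a (lazma → laurzma, vitga → viurtga, foszawa → fourszawa) insert -ur- after the first vowel.
The other patterns: stems ending in -n add -et; stems ending in -k or -u insert -ak- after the first vowel.
So pelha → peurlha.

peurlha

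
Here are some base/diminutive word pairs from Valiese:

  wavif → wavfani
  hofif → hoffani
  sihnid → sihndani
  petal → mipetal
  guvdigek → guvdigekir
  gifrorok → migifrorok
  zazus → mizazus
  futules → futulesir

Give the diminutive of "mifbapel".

mifbapelir

futules and zazus both end in -s yet inflect differently (futulesir, mizazus), so the final letter is not what conditions the rule; the last vowel is.
"mifbapel" has last vowel 'e'. The stems whose last vowel is 'e' (futules → futulesir, guvdigek → guvdigekir) add -ir.
The other patterns: stems whose last vowel is 'i' delete the last vowel and add -ani; stems whose last vowel is 'a', 'o' or 'u' add the prefix mi-.
So mifbapel → mifbapelir.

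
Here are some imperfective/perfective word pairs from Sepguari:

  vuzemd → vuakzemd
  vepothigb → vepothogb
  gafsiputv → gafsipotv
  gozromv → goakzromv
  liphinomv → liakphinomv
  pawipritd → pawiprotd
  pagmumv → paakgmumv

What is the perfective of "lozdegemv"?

vuzemd and pawipritd both end in -d yet inflect differently (vuakzemd, pawiprotd), so the final letter is not what conditions the rule; the second-to-last letter is.
"lozdegemv" has second-to-last letter 'm'. The stems whose second-to-last letter is 'm' (gozromv → goakzromv, vuzemd → vuakzemd, liphinomv → liakphinomv) insert -ak- after the first vowel.
The other pattern: stems whose second-to-last letter is 'g' or 't' change the last vowel to 'o'.
So lozdegemv → loakzdegemv.

loakzdegemv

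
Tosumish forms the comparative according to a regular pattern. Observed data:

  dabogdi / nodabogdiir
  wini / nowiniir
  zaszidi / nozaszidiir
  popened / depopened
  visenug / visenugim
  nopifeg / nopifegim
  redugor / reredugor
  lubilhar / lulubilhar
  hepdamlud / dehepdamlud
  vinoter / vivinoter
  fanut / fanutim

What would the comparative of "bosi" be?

nobosiir

vinoter and popened both have last vowel 'e' yet inflect differently (vivinoter, depopened), so the last vowel is not what conditions the rule; the final letter is.
"bosi" ends in -i. The stems ending in -i (wini → nowiniir, dabogdi → nodabogdiir, zaszidi → nozaszidiir) add no- … -ir around the stem.
The other patterns: stems ending in -r repeat the first consonant+vowel as a prefix; stems ending in -d add the prefix de-; stems ending in -g or -t add -im.
So bosi → nobosiir.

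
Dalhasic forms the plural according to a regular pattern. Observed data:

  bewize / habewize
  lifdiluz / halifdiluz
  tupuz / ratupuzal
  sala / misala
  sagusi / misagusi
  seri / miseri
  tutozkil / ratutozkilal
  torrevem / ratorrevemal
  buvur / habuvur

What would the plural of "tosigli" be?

tupuz and lifdiluz both end in -z yet inflect differently (ratupuzal, halifdiluz), so the final letter is not what conditions the rule; the first letter is.
"tosigli" begins with t-. The stems beginning with t- (tutozkil → ratutozkilal, tupuz → ratupuzal, torrevem → ratorrevemal) add ra- … -al around the stem.
The other patterns: stems beginning with s- add the prefix mi-; stems beginning with b- or l- add the prefix ha-.
So tosigli → ratosiglial.

ratosiglial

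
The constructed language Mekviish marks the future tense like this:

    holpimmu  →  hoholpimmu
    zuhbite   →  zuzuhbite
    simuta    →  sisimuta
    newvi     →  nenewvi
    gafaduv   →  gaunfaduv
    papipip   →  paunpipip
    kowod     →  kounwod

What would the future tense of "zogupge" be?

"zogupge" ends in a vowel. The stems ending in a vowel (zuhbite → zuzuhbite, newvi → nenewvi, simuta → sisimuta) repeat the first consonant+vowel as a prefix.
So zogupge → zozogupge.

zozogupge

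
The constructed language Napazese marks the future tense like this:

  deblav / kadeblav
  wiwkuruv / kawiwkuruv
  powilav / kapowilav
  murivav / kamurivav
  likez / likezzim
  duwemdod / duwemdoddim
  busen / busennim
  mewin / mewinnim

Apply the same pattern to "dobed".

deblav and duwemdod both begin with d- yet inflect differently (kadeblav, duwemdoddim), so the first letter is not what conditions the rule; the final letter is.
"dobed" ends in -d. The one such stem in the data (duwemdod → duwemdoddim) doubles the final consonant and adds -im (as do likez, busen), so the same rule applies.
The other pattern: stems ending in -v add the prefix ka-.
So dobed → dobeddim.

dobeddim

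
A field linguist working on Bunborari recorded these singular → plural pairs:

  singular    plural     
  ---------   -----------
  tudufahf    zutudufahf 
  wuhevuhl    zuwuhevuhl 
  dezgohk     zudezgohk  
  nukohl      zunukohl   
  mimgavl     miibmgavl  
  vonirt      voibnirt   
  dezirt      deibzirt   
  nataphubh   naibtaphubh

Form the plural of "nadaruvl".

naibdaruvl

wuhevuhl and mimgavl both end in -l yet inflect differently (zuwuhevuhl, miibmgavl), so the final letter is not what conditions the rule; the second-to-last letter is.
"nadaruvl" has second-to-last letter 'v'. The one such stem in the data (mimgavl → miibmgavl) inserts -ib- after the first vowel (as do vonirt, dezirt), so the same rule applies.
The other pattern: stems whose second-to-last letter is 'h' add the prefix zu-.
So nadaruvl → naibdaruvl.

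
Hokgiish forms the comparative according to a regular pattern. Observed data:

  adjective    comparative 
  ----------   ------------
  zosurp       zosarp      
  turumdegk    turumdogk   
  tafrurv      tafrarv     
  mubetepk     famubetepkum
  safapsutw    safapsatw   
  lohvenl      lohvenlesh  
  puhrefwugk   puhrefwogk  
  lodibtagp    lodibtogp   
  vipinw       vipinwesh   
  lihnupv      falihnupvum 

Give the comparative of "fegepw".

turumdegk and mubetepk both end in -k yet inflect differently (turumdogk, famubetepkum), so the final letter is not what conditions the rule; the second-to-last letter is.
"fegepw" has second-to-last letter 'p'. The stems whose second-to-last letter is 'p' (lihnupv → falihnupvum, mubetepk → famubetepkum) add fa- … -um around the stem.
The other patterns: stems whose second-to-last letter is 'g' change the last vowel to 'o'; stems whose second-to-last letter is 'n' add -esh; stems whose second-to-last letter is 'r' or 't' change the last vowel to 'a'.
So fegepw → fafegepwum.

fafegepwum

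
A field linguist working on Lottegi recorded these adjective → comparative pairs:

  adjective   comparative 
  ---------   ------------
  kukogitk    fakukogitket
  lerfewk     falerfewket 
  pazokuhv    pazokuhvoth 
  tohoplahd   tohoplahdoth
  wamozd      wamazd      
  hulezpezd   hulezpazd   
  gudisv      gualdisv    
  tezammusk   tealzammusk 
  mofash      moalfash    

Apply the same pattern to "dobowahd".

"dobowahd" has second-to-last letter 'h'. The stems whose second-to-last letter is 'h' (pazokuhv → pazokuhvoth, tohoplahd → tohoplahdoth) add -oth.
So dobowahd → dobowahdoth.

dobowahdoth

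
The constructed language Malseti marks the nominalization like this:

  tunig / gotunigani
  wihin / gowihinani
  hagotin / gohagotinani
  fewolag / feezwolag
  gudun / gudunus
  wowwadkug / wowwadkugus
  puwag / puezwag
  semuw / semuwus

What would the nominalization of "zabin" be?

fewolag and tunig both end in -g yet inflect differently (feezwolag, gotunigani), so the final letter is not what conditions the rule; the last vowel is.
"zabin" has last vowel 'i'. The stems whose last vowel is 'i' (tunig → gotunigani, hagotin → gohagotinani, wihin → gowihinani) add go- … -ani around the stem.
The other patterns: stems whose last vowel is 'a' insert -ez- after the first vowel; stems whose last vowel is 'u' add -us.
So zabin → gozabinani.

gozabinani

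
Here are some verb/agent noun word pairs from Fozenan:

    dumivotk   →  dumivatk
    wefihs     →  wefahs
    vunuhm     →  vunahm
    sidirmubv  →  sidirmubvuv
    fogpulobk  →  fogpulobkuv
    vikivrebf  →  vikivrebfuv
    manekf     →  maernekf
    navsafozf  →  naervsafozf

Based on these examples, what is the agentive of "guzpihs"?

"guzpihs" has second-to-last letter 'h'. The stems whose second-to-last letter is 'h' (wefihs → wefahs, vunuhm → vunahm) change the last vowel to 'a'.
The other patterns: stems whose second-to-last letter is 'b' add -uv; stems whose second-to-last letter is 'k' or 'z' insert -er- after the first vowel.
So guzpihs → guzpahs.

guzpahs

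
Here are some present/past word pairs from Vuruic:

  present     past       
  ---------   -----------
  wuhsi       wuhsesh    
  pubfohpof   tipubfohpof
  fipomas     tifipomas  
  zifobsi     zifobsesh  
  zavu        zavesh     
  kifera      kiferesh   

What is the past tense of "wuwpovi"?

wuwpovesh

kifera and fipomas both have last vowel 'a' yet inflect differently (kiferesh, tifipomas), so the last vowel is not what conditions the rule; whether the stem ends in a vowel or a consonant is.
"wuwpovi" ends in a vowel. The stems ending in a vowel (zavu → zavesh, zifobsi → zifobsesh, wuhsi → wuhsesh) drop the final letter and add -esh.
The other pattern: stems ending in a consonant add the prefix ti-.
So wuwpovi → wuwpovesh.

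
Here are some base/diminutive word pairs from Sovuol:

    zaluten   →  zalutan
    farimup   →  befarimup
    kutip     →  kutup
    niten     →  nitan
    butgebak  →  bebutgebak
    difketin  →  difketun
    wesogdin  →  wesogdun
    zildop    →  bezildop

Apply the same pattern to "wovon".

bewovon

niten and wesogdin both end in -n yet inflect differently (nitan, wesogdun), so the final letter is not what conditions the rule; the last vowel is.
"wovon" has last vowel 'o'. The one such stem in the data (zildop → bezildop) adds the prefix be-, so the same rule applies.
The other patterns: stems whose last vowel is 'e' change the last vowel to 'a'; stems whose last vowel is 'i' change the last vowel to 'u'.
So wovon → bewovon.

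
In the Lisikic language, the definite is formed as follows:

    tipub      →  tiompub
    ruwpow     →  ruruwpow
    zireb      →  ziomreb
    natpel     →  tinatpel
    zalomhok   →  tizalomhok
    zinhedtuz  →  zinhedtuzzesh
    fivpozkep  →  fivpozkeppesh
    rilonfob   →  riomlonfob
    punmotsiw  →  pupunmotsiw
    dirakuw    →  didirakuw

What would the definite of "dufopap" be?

zireb and fivpozkep both have last vowel 'e' yet inflect differently (ziomreb, fivpozkeppesh), so the last vowel is not what conditions the rule; the final letter is.
"dufopap" ends in -p. The one such stem in the data (fivpozkep → fivpozkeppesh) doubles the final consonant and adds -esh (as does zinhedtuz), so the same rule applies.
The other patterns: stems ending in -b insert -om- after the first vowel; stems ending in -w repeat the first consonant+vowel as a prefix; stems ending in -k or -l add the prefix ti-.
So dufopap → dufopappesh.

dufopappesh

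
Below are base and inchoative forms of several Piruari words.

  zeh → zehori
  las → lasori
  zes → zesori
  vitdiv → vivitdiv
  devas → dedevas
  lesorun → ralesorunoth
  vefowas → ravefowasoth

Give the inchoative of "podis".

las and devas both end in -s yet inflect differently (lasori, dedevas), so the final letter is not what conditions the rule; the number of vowels is.
"podis" has 2 vowels. The stems with 2 vowels (vitdiv → vivitdiv, devas → dedevas) repeat the first consonant+vowel as a prefix.
The other patterns: stems with 1 vowel add -ori; stems with 3 vowels add ra- … -oth around the stem.
So podis → popodis.

popodis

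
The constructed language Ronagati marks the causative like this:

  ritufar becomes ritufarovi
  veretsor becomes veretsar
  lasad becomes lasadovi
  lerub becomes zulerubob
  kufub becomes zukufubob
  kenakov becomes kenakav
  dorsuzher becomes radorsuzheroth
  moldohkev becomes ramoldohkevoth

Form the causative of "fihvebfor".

dorsuzher and veretsor both end in -r yet inflect differently (radorsuzheroth, veretsar), so the final letter is not what conditions the rule; the last vowel is.
"fihvebfor" has last vowel 'o'. The stems whose last vowel is 'o' (veretsor → veretsar, kenakov → kenakav) change the last vowel to 'a'.
The other patterns: stems whose last vowel is 'e' add ra- … -oth around the stem; stems whose last vowel is 'u' add zu- … -ob around the stem; stems whose last vowel is 'a' add -ovi.
So fihvebfor → fihvebfar.

fihvebfar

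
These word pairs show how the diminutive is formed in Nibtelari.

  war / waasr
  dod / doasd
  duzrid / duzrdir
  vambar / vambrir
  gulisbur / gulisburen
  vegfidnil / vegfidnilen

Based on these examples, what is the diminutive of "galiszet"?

galiszeten

dod and duzrid both end in -d yet inflect differently (doasd, duzrdir), so the final letter is not what conditions the rule; the number of vowels is.
"galiszet" has 3 vowels. The stems with 3 vowels (gulisbur → gulisburen, vegfidnil → vegfidnilen) add -en.
So galiszet → galiszeten.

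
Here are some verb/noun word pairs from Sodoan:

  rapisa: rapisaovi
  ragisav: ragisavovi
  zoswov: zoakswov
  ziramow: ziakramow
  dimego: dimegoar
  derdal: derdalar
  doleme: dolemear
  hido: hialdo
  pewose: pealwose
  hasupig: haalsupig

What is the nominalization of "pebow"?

pealbow

ragisav and zoswov both end in -v yet inflect differently (ragisavovi, zoakswov), so the final letter is not what conditions the rule; the first letter is.
"pebow" begins with p-. The one such stem in the data (pewose → pealwose) inserts -al- after the first vowel (as do hido, hasupig), so the same rule applies.
So pebow → pealbow.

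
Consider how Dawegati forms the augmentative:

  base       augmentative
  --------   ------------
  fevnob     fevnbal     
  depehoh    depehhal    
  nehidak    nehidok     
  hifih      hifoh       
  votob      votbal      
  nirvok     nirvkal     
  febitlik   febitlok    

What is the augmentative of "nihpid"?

nirvok and febitlik both end in -k yet inflect differently (nirvkal, febitlok), so the final letter is not what conditions the rule; the last vowel is.
"nihpid" has last vowel 'i'. The stems whose last vowel is 'i' (febitlik → febitlok, hifih → hifoh) change the last vowel to 'o'.
So nihpid → nihpod.

nihpod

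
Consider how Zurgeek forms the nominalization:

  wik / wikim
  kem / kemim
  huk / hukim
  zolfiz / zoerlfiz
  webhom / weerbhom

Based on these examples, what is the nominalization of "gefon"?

kem and webhom both end in -m yet inflect differently (kemim, weerbhom), so the final letter is not what conditions the rule; the number of vowels is.
"gefon" has 2 vowels. The stems with 2 vowels (zolfiz → zoerlfiz, webhom → weerbhom) insert -er- after the first vowel.
The other pattern: stems with 1 vowel add -im.
So gefon → geerfon.

geerfon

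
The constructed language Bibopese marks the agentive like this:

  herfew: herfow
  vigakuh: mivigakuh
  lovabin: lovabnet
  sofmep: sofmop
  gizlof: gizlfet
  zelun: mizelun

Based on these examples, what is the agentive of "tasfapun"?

mitasfapun

zelun and lovabin both end in -n yet inflect differently (mizelun, lovabnet), so the final letter is not what conditions the rule; the last vowel is.
"tasfapun" has last vowel 'u'. The stems whose last vowel is 'u' (zelun → mizelun, vigakuh → mivigakuh) add the prefix mi-.
The other patterns: stems whose last vowel is 'e' change the last vowel to 'o'; stems whose last vowel is 'i' or 'o' delete the last vowel and add -et.
So tasfapun → mitasfapun.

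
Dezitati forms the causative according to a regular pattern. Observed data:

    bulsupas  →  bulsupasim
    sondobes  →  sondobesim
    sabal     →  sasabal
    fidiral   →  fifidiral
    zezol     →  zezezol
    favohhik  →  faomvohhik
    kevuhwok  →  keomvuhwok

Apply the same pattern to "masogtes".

bulsupas and sabal both have last vowel 'a' yet inflect differently (bulsupasim, sasabal), so the last vowel is not what conditions the rule; the final letter is.
"masogtes" ends in -s. The stems ending in -s (bulsupas → bulsupasim, sondobes → sondobesim) add -im.
So masogtes → masogtesim.

masogtesim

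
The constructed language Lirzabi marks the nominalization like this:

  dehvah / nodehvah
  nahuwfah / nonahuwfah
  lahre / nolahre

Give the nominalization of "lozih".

Every pair shown (dehvah → nodehvah, nahuwfah → nonahuwfah, lahre → nolahre) follows the same rule: add the prefix no-.
So lozih → nolozih.

nolozih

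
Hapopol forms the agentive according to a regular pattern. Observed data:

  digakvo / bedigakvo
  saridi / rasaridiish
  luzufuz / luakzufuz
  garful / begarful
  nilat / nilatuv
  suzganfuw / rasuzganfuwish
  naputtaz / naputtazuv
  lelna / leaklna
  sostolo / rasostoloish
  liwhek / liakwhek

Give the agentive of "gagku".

"gagku" begins with g-. The one such stem in the data (garful → begarful) adds the prefix be-, so the same rule applies.
So gagku → begagku.

begagku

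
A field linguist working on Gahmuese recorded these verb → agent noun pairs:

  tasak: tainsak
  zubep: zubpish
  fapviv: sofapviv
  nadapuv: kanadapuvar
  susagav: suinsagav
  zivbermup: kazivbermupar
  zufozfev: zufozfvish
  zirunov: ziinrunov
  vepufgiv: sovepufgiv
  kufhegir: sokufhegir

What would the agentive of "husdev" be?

husdvish

zufozfev and vepufgiv both end in -v yet inflect differently (zufozfvish, sovepufgiv), so the final letter is not what conditions the rule; the last vowel is.
"husdev" has last vowel 'e'. The stems whose last vowel is 'e' (zubep → zubpish, zufozfev → zufozfvish) delete the last vowel and add -ish.
So husdev → husdvish.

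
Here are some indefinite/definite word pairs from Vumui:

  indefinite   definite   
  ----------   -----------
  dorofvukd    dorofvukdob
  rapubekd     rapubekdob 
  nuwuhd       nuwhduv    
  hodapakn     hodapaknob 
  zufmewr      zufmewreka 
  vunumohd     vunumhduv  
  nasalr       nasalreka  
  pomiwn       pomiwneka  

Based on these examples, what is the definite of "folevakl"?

rapubekd and vunumohd both end in -d yet inflect differently (rapubekdob, vunumhduv), so the final letter is not what conditions the rule; the second-to-last letter is.
"folevakl" has second-to-last letter 'k'. The stems whose second-to-last letter is 'k' (rapubekd → rapubekdob, hodapakn → hodapaknob, dorofvukd → dorofvukdob) add -ob.
The other patterns: stems whose second-to-last letter is 'h' delete the last vowel and add -uv; stems whose second-to-last letter is 'l' or 'w' add -eka.
So folevakl → folevaklob.

folevaklob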